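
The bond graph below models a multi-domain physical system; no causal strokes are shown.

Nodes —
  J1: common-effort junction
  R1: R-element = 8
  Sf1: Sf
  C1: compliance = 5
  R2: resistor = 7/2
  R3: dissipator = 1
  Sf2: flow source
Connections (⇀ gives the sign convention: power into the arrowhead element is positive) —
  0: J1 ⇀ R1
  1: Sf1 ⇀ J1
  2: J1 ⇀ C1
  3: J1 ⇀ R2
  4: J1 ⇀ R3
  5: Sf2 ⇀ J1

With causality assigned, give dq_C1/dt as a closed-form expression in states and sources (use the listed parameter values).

β1 stroke at Sf1  (source Sf1 imposes f)
β5 stroke at Sf2  (Sf2 fixes flow; stroke at Sf2)
β2 stroke at J1  (C1 integral (e out))
β0 stroke at R1  (common-e at J1 fixed by 2)
β3 stroke at R2  (common-e at J1 fixed by 2)
β4 stroke at R3  (J1: bond 2 brought effort, rest push out)

dq_C1/dt = F_Sf1 + F_Sf2 - 79*q_C1/280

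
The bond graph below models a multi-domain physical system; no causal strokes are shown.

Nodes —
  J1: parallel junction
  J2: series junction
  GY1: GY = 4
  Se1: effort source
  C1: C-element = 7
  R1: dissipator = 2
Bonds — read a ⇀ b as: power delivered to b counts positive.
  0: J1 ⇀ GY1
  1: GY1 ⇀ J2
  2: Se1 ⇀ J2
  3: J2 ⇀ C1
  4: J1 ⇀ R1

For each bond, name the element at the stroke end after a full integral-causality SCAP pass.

bond 0 |GY1
bond 1 |GY1
bond 2 |J2
bond 3 |J2
bond 4 |J1

#2 stroke→J2  (source Se1 imposes e)
#3 stroke→J2  (C1: C, integral causality)
#1 stroke→GY1  (closing 1-jn rule on J2)
#0 stroke→GY1  (GY1: gyrator matches bond 1)
#4 stroke→J1  (J1: last free bond brings effort in)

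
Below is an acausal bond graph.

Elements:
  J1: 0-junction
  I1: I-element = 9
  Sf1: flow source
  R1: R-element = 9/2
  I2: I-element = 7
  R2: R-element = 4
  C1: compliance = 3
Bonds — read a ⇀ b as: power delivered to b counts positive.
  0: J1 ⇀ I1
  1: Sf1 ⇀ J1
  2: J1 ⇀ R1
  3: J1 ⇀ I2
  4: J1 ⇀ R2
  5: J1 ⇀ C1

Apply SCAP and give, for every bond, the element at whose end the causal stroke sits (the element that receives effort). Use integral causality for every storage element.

#1 |Sf1  (Sf1 (Sf) sets flow on bond)
#0 |I1  (prefer integral on I1)
#3 |I2  (prefer integral on I2)
#5 |J1  (C1: C, integral causality)
#2 |R1  (0-jn J1 has e-setter on 5)
#4 |R2  (J1: bond 5 brought effort, rest push out)

bond 0 stroke at I1
bond 1 stroke at Sf1
bond 2 stroke at R1
bond 3 stroke at I2
bond 4 stroke at R2
bond 5 stroke at J1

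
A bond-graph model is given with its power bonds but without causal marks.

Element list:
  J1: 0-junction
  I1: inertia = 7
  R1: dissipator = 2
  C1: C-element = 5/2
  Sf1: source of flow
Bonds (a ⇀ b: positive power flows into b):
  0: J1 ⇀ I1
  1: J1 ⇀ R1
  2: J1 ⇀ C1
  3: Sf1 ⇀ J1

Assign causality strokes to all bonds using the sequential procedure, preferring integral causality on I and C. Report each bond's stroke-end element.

bond 0 →I1
bond 1 →R1
bond 2 →J1
bond 3 →Sf1

bond 3 |Sf1  (Sf1 (Sf) sets flow on bond)
bond 0 |I1  (I1 integral (f out))
bond 2 |J1  (C1: C, integral causality)
bond 1 |R1  (J1: bond 2 brought effort, rest push out)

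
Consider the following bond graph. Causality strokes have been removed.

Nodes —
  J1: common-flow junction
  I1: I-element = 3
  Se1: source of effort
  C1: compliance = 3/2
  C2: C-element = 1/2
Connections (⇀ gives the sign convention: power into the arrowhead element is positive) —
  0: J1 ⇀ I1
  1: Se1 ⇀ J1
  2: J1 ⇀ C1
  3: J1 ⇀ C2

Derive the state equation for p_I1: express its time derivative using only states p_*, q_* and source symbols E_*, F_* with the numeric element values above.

dp_I1/dt = E_Se1 - 2*q_C1/3 - 2*q_C2

b1 |J1  (source Se1 imposes e)
b0 |I1  (I1: I, integral causality)
b2 |J1  (common-f at J1 fixed by 0)
b3 |J1  (J1 flow already set via bond 0)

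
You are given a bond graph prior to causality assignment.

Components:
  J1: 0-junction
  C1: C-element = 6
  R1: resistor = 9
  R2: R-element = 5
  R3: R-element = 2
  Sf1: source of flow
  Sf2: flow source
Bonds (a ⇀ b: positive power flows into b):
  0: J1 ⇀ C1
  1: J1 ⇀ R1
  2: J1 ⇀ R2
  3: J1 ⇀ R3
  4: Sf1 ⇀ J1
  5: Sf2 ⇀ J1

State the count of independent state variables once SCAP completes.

1  (C1 all integral)

b4 stroke at Sf1  (Sf1: flow source, stroke at near end)
b5 stroke at Sf2  (Sf2: flow source, stroke at near end)
b0 stroke at J1  (C1 outputs effort q/C1)
b1 stroke at R1  (0-jn J1 has e-setter on 0)
b2 stroke at R2  (common-e at J1 fixed by 0)
b3 stroke at R3  (J1: bond 0 brought effort, rest push out)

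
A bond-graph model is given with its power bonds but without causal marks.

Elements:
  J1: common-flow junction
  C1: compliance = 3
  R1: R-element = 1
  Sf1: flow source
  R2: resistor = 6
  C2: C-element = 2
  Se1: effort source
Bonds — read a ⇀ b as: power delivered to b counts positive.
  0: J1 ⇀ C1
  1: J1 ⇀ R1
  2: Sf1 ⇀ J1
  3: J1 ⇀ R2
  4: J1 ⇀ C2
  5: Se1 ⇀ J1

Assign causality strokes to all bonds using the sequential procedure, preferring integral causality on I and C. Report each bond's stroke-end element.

b0 stroke at J1
b1 stroke at J1
b2 stroke at Sf1
b3 stroke at J1
b4 stroke at J1
b5 stroke at J1

#2 stroke→Sf1  (Sf1: flow source, stroke at near end)
#5 stroke→J1  (Se1 fixes effort; stroke away)
#0 stroke→J1  (J1 flow already set via bond 2)
#1 stroke→J1  (1-jn J1 has f-setter on 2)
#3 stroke→J1  (1-jn J1 has f-setter on 2)
#4 stroke→J1  (J1: bond 2 brought flow, rest push out)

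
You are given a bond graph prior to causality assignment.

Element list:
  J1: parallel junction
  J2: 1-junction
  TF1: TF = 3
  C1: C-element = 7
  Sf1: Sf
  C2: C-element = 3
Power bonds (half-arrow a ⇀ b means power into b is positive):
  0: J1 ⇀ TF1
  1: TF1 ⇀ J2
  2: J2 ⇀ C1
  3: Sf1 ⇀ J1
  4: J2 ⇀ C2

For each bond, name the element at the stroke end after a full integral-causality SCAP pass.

b3 stroke→Sf1  (Sf1 (Sf) sets flow on bond)
b0 stroke→J1  (closing 0-jn rule on J1)
b1 stroke→TF1  (TF1: transformer flips bond 0)
b2 stroke→J2  (J2: bond 1 brought flow, rest push out)
b4 stroke→J2  (common-f at J2 fixed by 1)

β0 |J1
β1 |TF1
β2 |J2
β3 |Sf1
β4 |J2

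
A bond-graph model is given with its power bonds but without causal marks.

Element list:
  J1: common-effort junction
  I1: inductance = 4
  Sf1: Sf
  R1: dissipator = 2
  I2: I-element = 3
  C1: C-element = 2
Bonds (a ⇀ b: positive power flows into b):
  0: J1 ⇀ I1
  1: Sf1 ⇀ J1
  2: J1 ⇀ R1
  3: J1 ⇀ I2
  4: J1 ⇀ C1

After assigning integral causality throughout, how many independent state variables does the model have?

β1 stroke→Sf1  (source Sf1 imposes f)
β0 stroke→I1  (I1 outputs flow p/I1)
β3 stroke→I2  (I2 integral (f out))
β4 stroke→J1  (C1: C, integral causality)
β2 stroke→R1  (J1: bond 4 brought effort, rest push out)

3  (C1, I1, I2 all integral)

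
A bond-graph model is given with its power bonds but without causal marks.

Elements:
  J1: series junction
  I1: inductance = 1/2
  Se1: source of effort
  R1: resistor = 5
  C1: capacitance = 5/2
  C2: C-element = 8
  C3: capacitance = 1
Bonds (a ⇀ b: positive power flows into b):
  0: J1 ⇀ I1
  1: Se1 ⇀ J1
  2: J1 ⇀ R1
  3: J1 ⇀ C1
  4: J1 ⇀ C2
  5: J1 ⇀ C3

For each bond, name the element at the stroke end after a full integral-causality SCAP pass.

bond 1 stroke at J1  (Se1 (Se) sets effort on bond)
bond 0 stroke at I1  (prefer integral on I1)
bond 2 stroke at J1  (J1: bond 0 brought flow, rest push out)
bond 3 stroke at J1  (J1: bond 0 brought flow, rest push out)
bond 4 stroke at J1  (J1 flow already set via bond 0)
bond 5 stroke at J1  (J1 flow already set via bond 0)

bond 0 →I1
bond 1 →J1
bond 2 →J1
bond 3 →J1
bond 4 →J1
bond 5 →J1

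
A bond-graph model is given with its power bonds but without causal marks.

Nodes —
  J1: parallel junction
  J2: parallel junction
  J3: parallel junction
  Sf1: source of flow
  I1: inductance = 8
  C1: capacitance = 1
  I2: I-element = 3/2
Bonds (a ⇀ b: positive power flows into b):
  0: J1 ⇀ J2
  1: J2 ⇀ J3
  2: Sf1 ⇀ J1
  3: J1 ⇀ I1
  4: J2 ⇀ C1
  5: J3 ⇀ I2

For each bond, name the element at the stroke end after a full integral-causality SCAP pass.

b2 stroke→Sf1  (source Sf1 imposes f)
b3 stroke→I1  (I1 integral (f out))
b0 stroke→J1  (only one effort-in slot at J1)
b4 stroke→J2  (C1: C, integral causality)
b1 stroke→J3  (J2 effort already set via bond 4)
b5 stroke→I2  (0-jn J3 has e-setter on 1)

bond 0 →J1
bond 1 →J3
bond 2 →Sf1
bond 3 →I1
bond 4 →J2
bond 5 →I2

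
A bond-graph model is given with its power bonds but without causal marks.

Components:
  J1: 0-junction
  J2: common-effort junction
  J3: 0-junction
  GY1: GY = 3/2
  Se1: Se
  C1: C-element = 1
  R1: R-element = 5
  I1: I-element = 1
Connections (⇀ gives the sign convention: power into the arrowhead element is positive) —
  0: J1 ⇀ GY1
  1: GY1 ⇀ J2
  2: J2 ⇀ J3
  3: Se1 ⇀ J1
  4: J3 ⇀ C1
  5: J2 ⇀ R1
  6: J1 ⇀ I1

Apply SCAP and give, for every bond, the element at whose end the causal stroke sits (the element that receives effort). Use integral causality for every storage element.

bond 0 →GY1
bond 1 →GY1
bond 2 →J2
bond 3 →J1
bond 4 →J3
bond 5 →R1
bond 6 →I1

b3 |J1  (Se1 fixes effort; stroke away)
b0 |GY1  (0-jn J1 has e-setter on 3)
b6 |I1  (0-jn J1 has e-setter on 3)
b1 |GY1  (GY1: gyrator matches bond 0)
b4 |J3  (C1: C, integral causality)
b2 |J2  (J3: bond 4 brought effort, rest push out)
b5 |R1  (J2: bond 2 brought effort, rest push out)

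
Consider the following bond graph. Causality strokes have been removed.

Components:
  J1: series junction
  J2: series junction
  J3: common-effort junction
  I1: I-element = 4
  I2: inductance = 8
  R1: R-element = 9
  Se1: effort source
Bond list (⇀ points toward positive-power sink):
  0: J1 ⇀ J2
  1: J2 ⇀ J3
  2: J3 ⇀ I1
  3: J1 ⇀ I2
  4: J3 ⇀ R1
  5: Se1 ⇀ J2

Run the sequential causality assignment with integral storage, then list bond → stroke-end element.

β5 stroke at J2  (source Se1 imposes e)
β2 stroke at I1  (prefer integral on I1)
β3 stroke at I2  (prefer integral on I2)
β0 stroke at J1  (common-f at J1 fixed by 3)
β1 stroke at J2  (J2: bond 0 brought flow, rest push out)
β4 stroke at J3  (closing 0-jn rule on J3)

#0 |J1
#1 |J2
#2 |I1
#3 |I2
#4 |J3
#5 |J2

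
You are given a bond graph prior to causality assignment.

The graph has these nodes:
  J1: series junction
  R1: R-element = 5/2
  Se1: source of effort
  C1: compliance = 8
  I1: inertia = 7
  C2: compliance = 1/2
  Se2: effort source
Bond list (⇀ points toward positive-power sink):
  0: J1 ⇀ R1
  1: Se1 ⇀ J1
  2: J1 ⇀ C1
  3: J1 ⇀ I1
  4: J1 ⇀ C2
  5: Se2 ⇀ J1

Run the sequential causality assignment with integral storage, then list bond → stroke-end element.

#1 |J1  (Se1 (Se) sets effort on bond)
#5 |J1  (Se2 (Se) sets effort on bond)
#2 |J1  (C1 outputs effort q/C1)
#3 |I1  (I1 outputs flow p/I1)
#0 |J1  (J1 flow already set via bond 3)
#4 |J1  (J1 flow already set via bond 3)

#0 stroke→J1
#1 stroke→J1
#2 stroke→J1
#3 stroke→I1
#4 stroke→J1
#5 stroke→J1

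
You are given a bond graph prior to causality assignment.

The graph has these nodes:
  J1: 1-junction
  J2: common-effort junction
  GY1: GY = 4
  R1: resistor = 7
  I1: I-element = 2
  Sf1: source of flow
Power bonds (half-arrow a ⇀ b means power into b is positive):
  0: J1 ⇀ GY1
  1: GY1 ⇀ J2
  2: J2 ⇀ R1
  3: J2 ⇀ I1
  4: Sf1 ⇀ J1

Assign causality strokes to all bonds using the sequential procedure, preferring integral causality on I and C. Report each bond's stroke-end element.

β0 |J1
β1 |J2
β2 |R1
β3 |I1
β4 |Sf1

bond 4 stroke at Sf1  (Sf1 (Sf) sets flow on bond)
bond 0 stroke at J1  (J1 flow already set via bond 4)
bond 1 stroke at J2  (GY1 both-in/both-out from 0)
bond 2 stroke at R1  (J2: bond 1 brought effort, rest push out)
bond 3 stroke at I1  (J2 effort already set via bond 1)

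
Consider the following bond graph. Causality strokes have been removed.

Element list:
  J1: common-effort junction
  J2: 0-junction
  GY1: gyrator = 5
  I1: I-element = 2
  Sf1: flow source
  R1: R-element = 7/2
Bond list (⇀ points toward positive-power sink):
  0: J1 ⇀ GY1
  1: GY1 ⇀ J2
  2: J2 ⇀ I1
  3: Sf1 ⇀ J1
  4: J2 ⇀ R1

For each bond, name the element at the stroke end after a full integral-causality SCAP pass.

#3 |Sf1  (Sf1: flow source, stroke at near end)
#0 |J1  (only one effort-in slot at J1)
#1 |J2  (through GY1, causality inverts; strokes same side of GY1)
#2 |I1  (0-jn J2 has e-setter on 1)
#4 |R1  (J2: bond 1 brought effort, rest push out)

bond 0 |J1
bond 1 |J2
bond 2 |I1
bond 3 |Sf1
bond 4 |R1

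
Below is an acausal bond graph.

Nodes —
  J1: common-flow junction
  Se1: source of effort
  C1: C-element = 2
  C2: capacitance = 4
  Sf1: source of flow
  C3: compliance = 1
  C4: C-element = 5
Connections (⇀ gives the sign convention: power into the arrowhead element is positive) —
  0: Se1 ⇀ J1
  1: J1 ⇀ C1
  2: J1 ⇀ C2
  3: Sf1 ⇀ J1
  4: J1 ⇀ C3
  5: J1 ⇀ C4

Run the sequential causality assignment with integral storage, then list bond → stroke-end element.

b0 |J1
b1 |J1
b2 |J1
b3 |Sf1
b4 |J1
b5 |J1

bond 0 stroke at J1  (Se1 fixes effort; stroke away)
bond 3 stroke at Sf1  (Sf1 fixes flow; stroke at Sf1)
bond 1 stroke at J1  (J1 flow already set via bond 3)
bond 2 stroke at J1  (1-jn J1 has f-setter on 3)
bond 4 stroke at J1  (1-jn J1 has f-setter on 3)
bond 5 stroke at J1  (common-f at J1 fixed by 3)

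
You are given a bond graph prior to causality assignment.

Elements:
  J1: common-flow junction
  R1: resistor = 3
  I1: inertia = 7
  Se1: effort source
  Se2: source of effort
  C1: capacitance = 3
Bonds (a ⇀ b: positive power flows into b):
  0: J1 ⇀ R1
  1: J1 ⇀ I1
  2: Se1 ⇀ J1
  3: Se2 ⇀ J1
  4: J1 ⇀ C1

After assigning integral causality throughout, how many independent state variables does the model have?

2  (C1, I1 all integral)

bond 2 →J1  (Se1 fixes effort; stroke away)
bond 3 →J1  (source Se2 imposes e)
bond 1 →I1  (I1 integral (f out))
bond 0 →J1  (1-jn J1 has f-setter on 1)
bond 4 →J1  (common-f at J1 fixed by 1)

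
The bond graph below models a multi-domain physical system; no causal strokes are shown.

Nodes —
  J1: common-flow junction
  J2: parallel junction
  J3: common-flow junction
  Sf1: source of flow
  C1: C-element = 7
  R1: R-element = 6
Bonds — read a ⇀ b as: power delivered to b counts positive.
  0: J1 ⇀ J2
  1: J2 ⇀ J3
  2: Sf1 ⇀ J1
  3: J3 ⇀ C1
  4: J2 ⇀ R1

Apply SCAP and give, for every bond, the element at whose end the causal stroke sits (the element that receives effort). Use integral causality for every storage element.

#2 stroke at Sf1  (Sf1 (Sf) sets flow on bond)
#0 stroke at J1  (1-jn J1 has f-setter on 2)
#3 stroke at J3  (C1 outputs effort q/C1)
#1 stroke at J2  (closing 1-jn rule on J3)
#4 stroke at R1  (0-jn J2 has e-setter on 1)

β0 stroke at J1
β1 stroke at J2
β2 stroke at Sf1
β3 stroke at J3
β4 stroke at R1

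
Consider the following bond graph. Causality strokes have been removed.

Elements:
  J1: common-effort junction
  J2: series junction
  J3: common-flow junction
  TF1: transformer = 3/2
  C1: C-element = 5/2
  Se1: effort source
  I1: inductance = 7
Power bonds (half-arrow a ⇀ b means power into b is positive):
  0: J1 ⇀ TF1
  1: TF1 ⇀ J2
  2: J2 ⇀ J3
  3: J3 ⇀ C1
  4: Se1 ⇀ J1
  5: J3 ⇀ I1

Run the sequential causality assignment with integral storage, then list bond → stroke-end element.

bond 4 stroke→J1  (Se1 (Se) sets effort on bond)
bond 0 stroke→TF1  (J1: bond 4 brought effort, rest push out)
bond 1 stroke→J2  (through TF1, causality passes straight; one stroke at TF1)
bond 2 stroke→J3  (only one flow-in slot at J2)
bond 3 stroke→J3  (C1: C, integral causality)
bond 5 stroke→I1  (only one flow-in slot at J3)

bond 0 stroke at TF1
bond 1 stroke at J2
bond 2 stroke at J3
bond 3 stroke at J3
bond 4 stroke at J1
bond 5 stroke at I1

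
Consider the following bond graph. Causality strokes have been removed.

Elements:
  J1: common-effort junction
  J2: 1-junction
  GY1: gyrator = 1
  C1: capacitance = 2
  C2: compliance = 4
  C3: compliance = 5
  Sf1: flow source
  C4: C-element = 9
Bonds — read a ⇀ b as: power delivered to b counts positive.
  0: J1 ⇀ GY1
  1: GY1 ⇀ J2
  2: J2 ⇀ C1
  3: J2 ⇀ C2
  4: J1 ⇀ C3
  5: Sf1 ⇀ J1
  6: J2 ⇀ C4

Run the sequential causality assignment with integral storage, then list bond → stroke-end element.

β5 stroke→Sf1  (Sf1 (Sf) sets flow on bond)
β2 stroke→J2  (C1 integral (e out))
β3 stroke→J2  (prefer integral on C2)
β4 stroke→J1  (prefer integral on C3)
β0 stroke→GY1  (J1 effort already set via bond 4)
β1 stroke→GY1  (GY1: gyrator matches bond 0)
β6 stroke→J2  (common-f at J2 fixed by 1)

β0 |GY1
β1 |GY1
β2 |J2
β3 |J2
β4 |J1
β5 |Sf1
β6 |J2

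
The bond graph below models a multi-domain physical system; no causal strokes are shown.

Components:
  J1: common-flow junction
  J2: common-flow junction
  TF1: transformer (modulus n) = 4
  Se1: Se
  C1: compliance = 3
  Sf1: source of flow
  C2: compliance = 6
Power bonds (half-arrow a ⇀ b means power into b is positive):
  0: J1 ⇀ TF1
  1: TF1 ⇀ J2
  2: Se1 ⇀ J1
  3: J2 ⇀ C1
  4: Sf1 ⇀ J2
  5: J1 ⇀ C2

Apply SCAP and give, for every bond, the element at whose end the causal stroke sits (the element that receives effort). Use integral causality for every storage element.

bond 2 stroke at J1  (Se1: effort source, stroke at far end)
bond 4 stroke at Sf1  (Sf1: flow source, stroke at near end)
bond 1 stroke at J2  (J2 flow already set via bond 4)
bond 3 stroke at J2  (common-f at J2 fixed by 4)
bond 0 stroke at TF1  (TF TF1: opposite of bond 1)
bond 5 stroke at J1  (J1: bond 0 brought flow, rest push out)

b0 →TF1
b1 →J2
b2 →J1
b3 →J2
b4 →Sf1
b5 →J1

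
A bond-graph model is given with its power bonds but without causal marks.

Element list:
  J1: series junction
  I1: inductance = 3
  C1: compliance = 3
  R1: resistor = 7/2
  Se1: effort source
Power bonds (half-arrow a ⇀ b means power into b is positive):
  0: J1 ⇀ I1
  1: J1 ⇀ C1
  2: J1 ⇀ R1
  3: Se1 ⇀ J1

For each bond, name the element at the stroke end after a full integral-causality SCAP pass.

bond 3 stroke→J1  (Se1 (Se) sets effort on bond)
bond 0 stroke→I1  (I1 outputs flow p/I1)
bond 1 stroke→J1  (common-f at J1 fixed by 0)
bond 2 stroke→J1  (J1: bond 0 brought flow, rest push out)

bond 0 →I1
bond 1 →J1
bond 2 →J1
bond 3 →J1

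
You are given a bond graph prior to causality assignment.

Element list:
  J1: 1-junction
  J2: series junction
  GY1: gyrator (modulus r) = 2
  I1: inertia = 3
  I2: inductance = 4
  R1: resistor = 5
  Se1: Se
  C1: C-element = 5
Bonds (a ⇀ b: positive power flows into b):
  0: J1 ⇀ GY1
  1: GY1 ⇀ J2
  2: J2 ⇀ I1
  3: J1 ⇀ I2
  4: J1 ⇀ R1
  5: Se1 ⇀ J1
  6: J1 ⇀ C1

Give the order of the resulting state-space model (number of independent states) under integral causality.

bond 5 →J1  (source Se1 imposes e)
bond 2 →I1  (I1 integral (f out))
bond 1 →J2  (J2 flow already set via bond 2)
bond 0 →J1  (GY GY1: same side as bond 1)
bond 3 →I2  (prefer integral on I2)
bond 4 →J1  (common-f at J1 fixed by 3)
bond 6 →J1  (J1 flow already set via bond 3)

3  (C1, I1, I2 all integral)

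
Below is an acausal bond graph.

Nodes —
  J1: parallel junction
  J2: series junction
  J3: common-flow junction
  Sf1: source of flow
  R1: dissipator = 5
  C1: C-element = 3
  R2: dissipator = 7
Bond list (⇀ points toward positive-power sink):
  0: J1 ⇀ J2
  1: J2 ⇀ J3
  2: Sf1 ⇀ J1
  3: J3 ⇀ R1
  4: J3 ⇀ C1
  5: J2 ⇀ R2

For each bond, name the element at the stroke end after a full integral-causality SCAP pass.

b0 →J1
b1 →J2
b2 →Sf1
b3 →J3
b4 →J3
b5 →J2

b2 |Sf1  (source Sf1 imposes f)
b0 |J1  (closing 0-jn rule on J1)
b1 |J2  (1-jn J2 has f-setter on 0)
b5 |J2  (1-jn J2 has f-setter on 0)
b3 |J3  (J3: bond 1 brought flow, rest push out)
b4 |J3  (J3: bond 1 brought flow, rest push out)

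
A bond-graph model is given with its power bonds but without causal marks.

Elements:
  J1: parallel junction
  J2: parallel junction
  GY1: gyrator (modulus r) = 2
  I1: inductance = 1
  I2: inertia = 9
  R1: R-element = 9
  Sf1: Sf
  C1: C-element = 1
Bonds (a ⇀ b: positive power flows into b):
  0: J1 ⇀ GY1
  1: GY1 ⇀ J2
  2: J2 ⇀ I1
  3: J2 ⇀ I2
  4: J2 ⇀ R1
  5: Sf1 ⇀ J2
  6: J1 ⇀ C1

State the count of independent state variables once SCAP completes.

bond 5 stroke at Sf1  (Sf1 fixes flow; stroke at Sf1)
bond 2 stroke at I1  (prefer integral on I1)
bond 3 stroke at I2  (I2: I, integral causality)
bond 6 stroke at J1  (C1 outputs effort q/C1)
bond 0 stroke at GY1  (common-e at J1 fixed by 6)
bond 1 stroke at GY1  (GY GY1: same side as bond 0)
bond 4 stroke at J2  (closing 0-jn rule on J2)

3  (C1, I1, I2 all integral)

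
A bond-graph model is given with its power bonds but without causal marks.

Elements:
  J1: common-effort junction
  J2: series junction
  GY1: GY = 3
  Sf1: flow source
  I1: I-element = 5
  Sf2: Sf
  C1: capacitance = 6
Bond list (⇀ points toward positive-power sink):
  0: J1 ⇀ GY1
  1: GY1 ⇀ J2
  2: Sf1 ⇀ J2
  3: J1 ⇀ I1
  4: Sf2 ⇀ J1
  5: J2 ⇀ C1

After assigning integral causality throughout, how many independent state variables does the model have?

2  (C1, I1 all integral)

β2 |Sf1  (Sf1: flow source, stroke at near end)
β4 |Sf2  (Sf2 fixes flow; stroke at Sf2)
β1 |J2  (J2 flow already set via bond 2)
β5 |J2  (common-f at J2 fixed by 2)
β0 |J1  (GY1: gyrator matches bond 1)
β3 |I1  (0-jn J1 has e-setter on 0)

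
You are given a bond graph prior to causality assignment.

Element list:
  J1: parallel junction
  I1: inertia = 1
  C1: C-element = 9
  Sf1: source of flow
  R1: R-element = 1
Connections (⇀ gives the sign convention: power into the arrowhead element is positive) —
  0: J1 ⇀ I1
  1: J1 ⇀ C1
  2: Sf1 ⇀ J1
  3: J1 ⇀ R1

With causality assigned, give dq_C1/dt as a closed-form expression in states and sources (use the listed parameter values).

β2 →Sf1  (Sf1 fixes flow; stroke at Sf1)
β0 →I1  (I1 outputs flow p/I1)
β1 →J1  (C1 outputs effort q/C1)
β3 →R1  (J1: bond 1 brought effort, rest push out)

dq_C1/dt = F_Sf1 - p_I1 - q_C1/9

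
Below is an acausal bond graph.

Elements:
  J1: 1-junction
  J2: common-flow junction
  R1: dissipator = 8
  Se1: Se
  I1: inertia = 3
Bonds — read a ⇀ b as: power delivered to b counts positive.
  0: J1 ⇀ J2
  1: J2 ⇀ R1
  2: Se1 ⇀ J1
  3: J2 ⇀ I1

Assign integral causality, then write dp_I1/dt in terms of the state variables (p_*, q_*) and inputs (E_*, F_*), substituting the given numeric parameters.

dp_I1/dt = E_Se1 - 8*p_I1/3

β2 →J1  (source Se1 imposes e)
β0 →J2  (only one flow-in slot at J1)
β3 →I1  (prefer integral on I1)
β1 →J2  (J2: bond 3 brought flow, rest push out)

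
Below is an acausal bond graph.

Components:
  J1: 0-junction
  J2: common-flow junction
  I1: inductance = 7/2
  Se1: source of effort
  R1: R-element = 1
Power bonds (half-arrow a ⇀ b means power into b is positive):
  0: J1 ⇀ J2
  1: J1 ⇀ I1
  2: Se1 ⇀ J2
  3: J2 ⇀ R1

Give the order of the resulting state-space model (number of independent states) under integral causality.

b2 →J2  (source Se1 imposes e)
b1 →I1  (I1 outputs flow p/I1)
b0 →J1  (J1 needs exactly one e-in)
b3 →J2  (J2: bond 0 brought flow, rest push out)

1  (I1 all integral)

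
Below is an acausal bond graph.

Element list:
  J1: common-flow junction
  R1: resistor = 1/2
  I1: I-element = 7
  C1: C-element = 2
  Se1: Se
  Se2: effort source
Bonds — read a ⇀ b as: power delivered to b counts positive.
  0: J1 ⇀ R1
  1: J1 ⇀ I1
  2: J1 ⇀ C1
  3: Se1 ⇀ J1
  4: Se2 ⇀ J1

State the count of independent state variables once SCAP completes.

β3 stroke at J1  (Se1 (Se) sets effort on bond)
β4 stroke at J1  (Se2 fixes effort; stroke away)
β1 stroke at I1  (prefer integral on I1)
β0 stroke at J1  (J1: bond 1 brought flow, rest push out)
β2 stroke at J1  (1-jn J1 has f-setter on 1)

2  (C1, I1 all integral)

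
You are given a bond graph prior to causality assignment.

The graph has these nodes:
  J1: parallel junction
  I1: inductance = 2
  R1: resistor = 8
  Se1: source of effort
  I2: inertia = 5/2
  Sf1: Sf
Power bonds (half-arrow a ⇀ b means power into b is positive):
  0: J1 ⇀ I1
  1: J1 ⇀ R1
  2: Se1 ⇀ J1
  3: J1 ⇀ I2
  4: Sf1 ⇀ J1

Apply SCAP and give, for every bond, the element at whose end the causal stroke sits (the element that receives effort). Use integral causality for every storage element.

β0 stroke→I1
β1 stroke→R1
β2 stroke→J1
β3 stroke→I2
β4 stroke→Sf1

b2 |J1  (source Se1 imposes e)
b4 |Sf1  (Sf1 fixes flow; stroke at Sf1)
b0 |I1  (common-e at J1 fixed by 2)
b1 |R1  (common-e at J1 fixed by 2)
b3 |I2  (J1 effort already set via bond 2)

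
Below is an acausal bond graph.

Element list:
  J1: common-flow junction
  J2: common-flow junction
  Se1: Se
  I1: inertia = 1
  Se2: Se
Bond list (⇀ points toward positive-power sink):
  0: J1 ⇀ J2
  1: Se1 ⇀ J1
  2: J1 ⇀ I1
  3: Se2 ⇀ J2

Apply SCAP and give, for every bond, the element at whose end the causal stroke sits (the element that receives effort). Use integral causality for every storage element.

bond 1 stroke at J1  (Se1 (Se) sets effort on bond)
bond 3 stroke at J2  (Se2: effort source, stroke at far end)
bond 0 stroke at J1  (J2: last free bond brings flow in)
bond 2 stroke at I1  (only one flow-in slot at J1)

bond 0 →J1
bond 1 →J1
bond 2 →I1
bond 3 →J2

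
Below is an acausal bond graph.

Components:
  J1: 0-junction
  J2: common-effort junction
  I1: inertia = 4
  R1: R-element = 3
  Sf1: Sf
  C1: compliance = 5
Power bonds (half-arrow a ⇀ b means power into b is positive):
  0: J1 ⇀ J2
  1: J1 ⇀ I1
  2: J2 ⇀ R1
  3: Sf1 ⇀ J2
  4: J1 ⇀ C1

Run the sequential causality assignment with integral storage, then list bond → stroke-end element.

bond 3 →Sf1  (Sf1 fixes flow; stroke at Sf1)
bond 1 →I1  (I1 integral (f out))
bond 4 →J1  (C1: C, integral causality)
bond 0 →J2  (common-e at J1 fixed by 4)
bond 2 →R1  (J2: bond 0 brought effort, rest push out)

bond 0 →J2
bond 1 →I1
bond 2 →R1
bond 3 →Sf1
bond 4 →J1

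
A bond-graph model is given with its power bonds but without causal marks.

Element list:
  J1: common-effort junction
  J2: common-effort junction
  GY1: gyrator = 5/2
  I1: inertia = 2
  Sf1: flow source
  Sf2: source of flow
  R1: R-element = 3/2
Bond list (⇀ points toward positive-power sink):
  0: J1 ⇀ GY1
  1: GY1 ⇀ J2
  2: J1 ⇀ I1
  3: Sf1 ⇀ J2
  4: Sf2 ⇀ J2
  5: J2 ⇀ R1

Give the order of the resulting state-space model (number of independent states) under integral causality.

#3 |Sf1  (source Sf1 imposes f)
#4 |Sf2  (Sf2: flow source, stroke at near end)
#2 |I1  (I1 outputs flow p/I1)
#0 |J1  (closing 0-jn rule on J1)
#1 |J2  (GY GY1: same side as bond 0)
#5 |R1  (J2: bond 1 brought effort, rest push out)

1  (I1 all integral)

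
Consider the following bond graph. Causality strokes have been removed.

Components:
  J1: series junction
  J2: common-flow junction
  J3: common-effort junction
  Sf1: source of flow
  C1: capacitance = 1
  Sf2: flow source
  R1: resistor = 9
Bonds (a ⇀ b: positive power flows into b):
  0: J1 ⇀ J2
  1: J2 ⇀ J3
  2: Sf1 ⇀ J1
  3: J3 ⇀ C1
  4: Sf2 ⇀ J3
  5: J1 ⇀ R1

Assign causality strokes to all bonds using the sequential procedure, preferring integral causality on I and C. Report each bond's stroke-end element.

bond 2 |Sf1  (source Sf1 imposes f)
bond 4 |Sf2  (source Sf2 imposes f)
bond 0 |J1  (1-jn J1 has f-setter on 2)
bond 5 |J1  (J1 flow already set via bond 2)
bond 1 |J2  (J2: bond 0 brought flow, rest push out)
bond 3 |J3  (J3 needs exactly one e-in)

bond 0 stroke at J1
bond 1 stroke at J2
bond 2 stroke at Sf1
bond 3 stroke at J3
bond 4 stroke at Sf2
bond 5 stroke at J1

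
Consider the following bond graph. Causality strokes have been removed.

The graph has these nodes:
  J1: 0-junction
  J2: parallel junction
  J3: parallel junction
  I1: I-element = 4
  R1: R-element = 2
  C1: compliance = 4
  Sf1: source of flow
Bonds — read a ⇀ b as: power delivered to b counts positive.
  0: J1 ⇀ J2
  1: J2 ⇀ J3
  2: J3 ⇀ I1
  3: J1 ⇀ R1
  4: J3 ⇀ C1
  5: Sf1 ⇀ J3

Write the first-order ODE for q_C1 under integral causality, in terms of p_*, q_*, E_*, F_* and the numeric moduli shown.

b5 →Sf1  (source Sf1 imposes f)
b2 →I1  (I1: I, integral causality)
b4 →J3  (C1 integral (e out))
b1 →J2  (J3 effort already set via bond 4)
b0 →J1  (J2: bond 1 brought effort, rest push out)
b3 →R1  (common-e at J1 fixed by 0)

dq_C1/dt = F_Sf1 - p_I1/4 - q_C1/8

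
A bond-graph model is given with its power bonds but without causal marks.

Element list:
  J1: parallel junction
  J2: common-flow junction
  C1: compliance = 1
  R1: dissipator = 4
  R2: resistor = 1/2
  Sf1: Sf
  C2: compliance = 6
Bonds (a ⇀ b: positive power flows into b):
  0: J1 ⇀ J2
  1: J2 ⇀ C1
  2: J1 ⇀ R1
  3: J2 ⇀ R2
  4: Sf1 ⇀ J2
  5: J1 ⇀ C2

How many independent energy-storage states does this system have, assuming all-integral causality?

#4 |Sf1  (Sf1: flow source, stroke at near end)
#0 |J2  (J2: bond 4 brought flow, rest push out)
#1 |J2  (1-jn J2 has f-setter on 4)
#3 |J2  (1-jn J2 has f-setter on 4)
#5 |J1  (C2: C, integral causality)
#2 |R1  (0-jn J1 has e-setter on 5)

2  (C1, C2 all integral)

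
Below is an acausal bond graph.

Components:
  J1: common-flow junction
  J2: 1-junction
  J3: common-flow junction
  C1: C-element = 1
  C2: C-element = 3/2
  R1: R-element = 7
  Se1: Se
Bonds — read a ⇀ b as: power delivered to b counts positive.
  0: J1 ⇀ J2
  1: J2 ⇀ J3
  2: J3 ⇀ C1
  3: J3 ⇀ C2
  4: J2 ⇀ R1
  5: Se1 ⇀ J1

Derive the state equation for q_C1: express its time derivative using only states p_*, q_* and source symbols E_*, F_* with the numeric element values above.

bond 5 |J1  (source Se1 imposes e)
bond 0 |J2  (J1 needs exactly one f-in)
bond 2 |J3  (C1 outputs effort q/C1)
bond 3 |J3  (C2 outputs effort q/C2)
bond 1 |J2  (only one flow-in slot at J3)
bond 4 |R1  (J2: last free bond brings flow in)

dq_C1/dt = E_Se1/7 - q_C1/7 - 2*q_C2/21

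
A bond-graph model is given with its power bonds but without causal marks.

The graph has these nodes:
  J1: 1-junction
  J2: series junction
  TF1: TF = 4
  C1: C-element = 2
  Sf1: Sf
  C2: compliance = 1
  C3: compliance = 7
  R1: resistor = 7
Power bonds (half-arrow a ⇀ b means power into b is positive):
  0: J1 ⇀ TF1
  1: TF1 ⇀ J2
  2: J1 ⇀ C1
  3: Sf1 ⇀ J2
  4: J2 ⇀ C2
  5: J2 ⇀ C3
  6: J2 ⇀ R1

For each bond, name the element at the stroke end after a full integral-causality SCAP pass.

bond 3 |Sf1  (source Sf1 imposes f)
bond 1 |J2  (J2: bond 3 brought flow, rest push out)
bond 4 |J2  (1-jn J2 has f-setter on 3)
bond 5 |J2  (1-jn J2 has f-setter on 3)
bond 6 |J2  (J2: bond 3 brought flow, rest push out)
bond 0 |TF1  (TF1: transformer flips bond 1)
bond 2 |J1  (common-f at J1 fixed by 0)

bond 0 stroke→TF1
bond 1 stroke→J2
bond 2 stroke→J1
bond 3 stroke→Sf1
bond 4 stroke→J2
bond 5 stroke→J2
bond 6 stroke→J2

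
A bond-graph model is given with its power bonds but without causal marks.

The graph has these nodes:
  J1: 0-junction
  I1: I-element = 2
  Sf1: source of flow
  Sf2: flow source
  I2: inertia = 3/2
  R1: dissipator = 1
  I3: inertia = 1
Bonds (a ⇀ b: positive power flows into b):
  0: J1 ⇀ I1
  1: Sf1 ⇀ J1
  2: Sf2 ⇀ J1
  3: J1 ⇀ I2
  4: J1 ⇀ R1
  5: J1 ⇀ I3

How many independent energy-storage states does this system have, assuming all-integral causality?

3  (I1, I2, I3 all integral)

b1 stroke→Sf1  (source Sf1 imposes f)
b2 stroke→Sf2  (Sf2 (Sf) sets flow on bond)
b0 stroke→I1  (I1 integral (f out))
b3 stroke→I2  (I2 integral (f out))
b5 stroke→I3  (I3 integral (f out))
b4 stroke→J1  (closing 0-jn rule on J1)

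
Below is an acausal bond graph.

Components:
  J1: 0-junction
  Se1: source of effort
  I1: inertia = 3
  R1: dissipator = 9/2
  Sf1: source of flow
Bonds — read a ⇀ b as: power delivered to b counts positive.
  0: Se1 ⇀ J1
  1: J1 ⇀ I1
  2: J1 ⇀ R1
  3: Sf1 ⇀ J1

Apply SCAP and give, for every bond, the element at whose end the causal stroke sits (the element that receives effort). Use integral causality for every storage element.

bond 0 stroke→J1
bond 1 stroke→I1
bond 2 stroke→R1
bond 3 stroke→Sf1

b0 |J1  (Se1: effort source, stroke at far end)
b3 |Sf1  (Sf1 (Sf) sets flow on bond)
b1 |I1  (common-e at J1 fixed by 0)
b2 |R1  (0-jn J1 has e-setter on 0)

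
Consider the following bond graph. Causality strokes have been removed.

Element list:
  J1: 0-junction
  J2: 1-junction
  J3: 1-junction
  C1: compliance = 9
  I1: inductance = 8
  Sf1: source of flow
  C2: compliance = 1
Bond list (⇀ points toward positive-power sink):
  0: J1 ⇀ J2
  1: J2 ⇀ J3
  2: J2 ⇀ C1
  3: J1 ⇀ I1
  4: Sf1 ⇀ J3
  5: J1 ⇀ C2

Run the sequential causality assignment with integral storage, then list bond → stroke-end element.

bond 4 →Sf1  (Sf1 fixes flow; stroke at Sf1)
bond 1 →J3  (1-jn J3 has f-setter on 4)
bond 0 →J2  (J2: bond 1 brought flow, rest push out)
bond 2 →J2  (common-f at J2 fixed by 1)
bond 3 →I1  (I1 outputs flow p/I1)
bond 5 →J1  (only one effort-in slot at J1)

#0 →J2
#1 →J3
#2 →J2
#3 →I1
#4 →Sf1
#5 →J1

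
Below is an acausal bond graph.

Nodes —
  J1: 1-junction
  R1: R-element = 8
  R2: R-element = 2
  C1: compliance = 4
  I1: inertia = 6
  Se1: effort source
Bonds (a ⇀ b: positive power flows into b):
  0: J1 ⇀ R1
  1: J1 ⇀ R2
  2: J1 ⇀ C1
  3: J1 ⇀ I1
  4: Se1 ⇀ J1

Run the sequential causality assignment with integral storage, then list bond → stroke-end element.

#0 →J1
#1 →J1
#2 →J1
#3 →I1
#4 →J1

b4 |J1  (Se1 (Se) sets effort on bond)
b2 |J1  (C1 integral (e out))
b3 |I1  (I1 integral (f out))
b0 |J1  (J1 flow already set via bond 3)
b1 |J1  (1-jn J1 has f-setter on 3)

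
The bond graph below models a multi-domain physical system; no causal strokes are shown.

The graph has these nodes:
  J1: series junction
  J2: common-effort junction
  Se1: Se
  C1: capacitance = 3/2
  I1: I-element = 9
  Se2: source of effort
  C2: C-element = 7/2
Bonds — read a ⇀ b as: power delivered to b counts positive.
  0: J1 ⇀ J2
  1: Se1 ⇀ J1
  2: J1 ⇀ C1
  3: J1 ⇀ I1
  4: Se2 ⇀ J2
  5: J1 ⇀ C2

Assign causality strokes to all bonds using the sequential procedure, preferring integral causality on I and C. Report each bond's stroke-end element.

b1 stroke at J1  (Se1 (Se) sets effort on bond)
b4 stroke at J2  (Se2: effort source, stroke at far end)
b0 stroke at J1  (common-e at J2 fixed by 4)
b2 stroke at J1  (C1 integral (e out))
b3 stroke at I1  (I1: I, integral causality)
b5 stroke at J1  (J1 flow already set via bond 3)

b0 stroke→J1
b1 stroke→J1
b2 stroke→J1
b3 stroke→I1
b4 stroke→J2
b5 stroke→J1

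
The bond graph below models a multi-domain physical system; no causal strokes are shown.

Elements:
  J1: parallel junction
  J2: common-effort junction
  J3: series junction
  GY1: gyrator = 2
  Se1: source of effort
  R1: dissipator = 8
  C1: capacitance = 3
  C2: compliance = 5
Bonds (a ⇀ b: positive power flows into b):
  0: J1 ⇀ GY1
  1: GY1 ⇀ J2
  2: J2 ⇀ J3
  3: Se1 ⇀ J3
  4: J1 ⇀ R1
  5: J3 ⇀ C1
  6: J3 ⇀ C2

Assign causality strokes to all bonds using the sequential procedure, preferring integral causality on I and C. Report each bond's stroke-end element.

#3 →J3  (Se1 fixes effort; stroke away)
#5 →J3  (prefer integral on C1)
#6 →J3  (C2 outputs effort q/C2)
#2 →J2  (J3: last free bond brings flow in)
#1 →GY1  (J2 effort already set via bond 2)
#0 →GY1  (GY1: gyrator matches bond 1)
#4 →J1  (closing 0-jn rule on J1)

b0 stroke→GY1
b1 stroke→GY1
b2 stroke→J2
b3 stroke→J3
b4 stroke→J1
b5 stroke→J3
b6 stroke→J3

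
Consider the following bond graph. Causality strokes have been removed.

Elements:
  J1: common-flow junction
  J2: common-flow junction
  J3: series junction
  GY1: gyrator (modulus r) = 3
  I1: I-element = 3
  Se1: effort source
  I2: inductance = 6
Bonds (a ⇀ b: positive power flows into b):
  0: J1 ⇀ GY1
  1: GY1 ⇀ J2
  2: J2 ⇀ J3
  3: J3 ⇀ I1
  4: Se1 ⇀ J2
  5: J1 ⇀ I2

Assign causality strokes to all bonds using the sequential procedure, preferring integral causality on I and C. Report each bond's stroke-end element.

#4 stroke at J2  (Se1 (Se) sets effort on bond)
#3 stroke at I1  (prefer integral on I1)
#2 stroke at J3  (1-jn J3 has f-setter on 3)
#1 stroke at J2  (J2 flow already set via bond 2)
#0 stroke at J1  (GY1 both-in/both-out from 1)
#5 stroke at I2  (J1 needs exactly one f-in)

β0 →J1
β1 →J2
β2 →J3
β3 →I1
β4 →J2
β5 →I2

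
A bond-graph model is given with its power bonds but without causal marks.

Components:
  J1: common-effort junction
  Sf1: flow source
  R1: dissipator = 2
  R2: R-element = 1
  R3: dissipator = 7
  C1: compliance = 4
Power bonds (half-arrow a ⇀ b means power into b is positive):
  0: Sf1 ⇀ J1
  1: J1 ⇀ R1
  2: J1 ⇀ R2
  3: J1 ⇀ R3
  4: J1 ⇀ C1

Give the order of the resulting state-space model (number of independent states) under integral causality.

bond 0 stroke at Sf1  (source Sf1 imposes f)
bond 4 stroke at J1  (C1 outputs effort q/C1)
bond 1 stroke at R1  (J1: bond 4 brought effort, rest push out)
bond 2 stroke at R2  (0-jn J1 has e-setter on 4)
bond 3 stroke at R3  (0-jn J1 has e-setter on 4)

1  (C1 all integral)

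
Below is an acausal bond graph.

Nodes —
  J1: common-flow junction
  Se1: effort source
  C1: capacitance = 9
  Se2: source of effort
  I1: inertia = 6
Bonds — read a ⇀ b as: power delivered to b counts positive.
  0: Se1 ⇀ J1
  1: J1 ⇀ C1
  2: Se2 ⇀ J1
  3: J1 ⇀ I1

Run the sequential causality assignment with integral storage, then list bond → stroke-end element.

β0 |J1
β1 |J1
β2 |J1
β3 |I1

#0 stroke→J1  (Se1 (Se) sets effort on bond)
#2 stroke→J1  (Se2 fixes effort; stroke away)
#1 stroke→J1  (C1: C, integral causality)
#3 stroke→I1  (only one flow-in slot at J1)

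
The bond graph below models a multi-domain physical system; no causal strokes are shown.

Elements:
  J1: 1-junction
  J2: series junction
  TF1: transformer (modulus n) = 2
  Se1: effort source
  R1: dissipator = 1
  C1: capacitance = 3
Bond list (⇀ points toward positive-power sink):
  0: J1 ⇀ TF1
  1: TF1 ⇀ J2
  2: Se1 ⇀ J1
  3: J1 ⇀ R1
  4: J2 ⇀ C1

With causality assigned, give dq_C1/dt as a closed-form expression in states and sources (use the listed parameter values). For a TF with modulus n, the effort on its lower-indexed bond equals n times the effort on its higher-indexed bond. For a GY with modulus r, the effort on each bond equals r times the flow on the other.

dq_C1/dt = 2*E_Se1 - 4*q_C1/3

β2 |J1  (Se1 (Se) sets effort on bond)
β4 |J2  (C1 outputs effort q/C1)
β1 |TF1  (J2 needs exactly one f-in)
β0 |J1  (TF1: transformer flips bond 1)
β3 |R1  (only one flow-in slot at J1)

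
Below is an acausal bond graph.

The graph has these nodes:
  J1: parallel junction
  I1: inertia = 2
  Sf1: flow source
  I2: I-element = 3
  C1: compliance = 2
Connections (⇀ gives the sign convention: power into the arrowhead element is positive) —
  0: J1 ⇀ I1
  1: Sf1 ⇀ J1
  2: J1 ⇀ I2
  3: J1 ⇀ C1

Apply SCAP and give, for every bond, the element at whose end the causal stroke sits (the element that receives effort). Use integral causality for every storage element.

bond 1 stroke→Sf1  (source Sf1 imposes f)
bond 0 stroke→I1  (I1 integral (f out))
bond 2 stroke→I2  (prefer integral on I2)
bond 3 stroke→J1  (closing 0-jn rule on J1)

b0 →I1
b1 →Sf1
b2 →I2
b3 →J1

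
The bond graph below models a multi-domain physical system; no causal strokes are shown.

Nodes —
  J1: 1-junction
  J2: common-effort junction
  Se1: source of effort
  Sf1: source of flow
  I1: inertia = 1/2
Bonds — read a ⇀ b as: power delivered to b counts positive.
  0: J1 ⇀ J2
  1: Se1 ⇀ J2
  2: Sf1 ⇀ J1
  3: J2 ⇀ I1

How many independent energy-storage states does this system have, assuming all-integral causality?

#1 →J2  (Se1 (Se) sets effort on bond)
#2 →Sf1  (Sf1 fixes flow; stroke at Sf1)
#0 →J1  (J1: bond 2 brought flow, rest push out)
#3 →I1  (0-jn J2 has e-setter on 1)

1  (I1 all integral)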